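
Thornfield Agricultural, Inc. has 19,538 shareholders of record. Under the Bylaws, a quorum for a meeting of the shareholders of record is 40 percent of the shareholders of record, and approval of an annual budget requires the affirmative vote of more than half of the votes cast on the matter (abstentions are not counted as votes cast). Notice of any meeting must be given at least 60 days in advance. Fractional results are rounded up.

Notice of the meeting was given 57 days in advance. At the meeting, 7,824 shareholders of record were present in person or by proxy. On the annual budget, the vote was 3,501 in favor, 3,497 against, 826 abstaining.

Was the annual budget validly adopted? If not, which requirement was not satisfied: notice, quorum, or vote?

Invalid — notice requirement not satisfied.

Notice: 57 days given; 60 required. Not satisfied.
Quorum: 40% of 19,538 = 7,815.20, rounded up to 7,816; 7,824 present. Satisfied.
Vote: requires a majority of the votes cast (7,824 − 826 abstaining = 6,998); a majority of 6998 is 3500, so 3,500 needed; 3,501 in favor. Satisfied.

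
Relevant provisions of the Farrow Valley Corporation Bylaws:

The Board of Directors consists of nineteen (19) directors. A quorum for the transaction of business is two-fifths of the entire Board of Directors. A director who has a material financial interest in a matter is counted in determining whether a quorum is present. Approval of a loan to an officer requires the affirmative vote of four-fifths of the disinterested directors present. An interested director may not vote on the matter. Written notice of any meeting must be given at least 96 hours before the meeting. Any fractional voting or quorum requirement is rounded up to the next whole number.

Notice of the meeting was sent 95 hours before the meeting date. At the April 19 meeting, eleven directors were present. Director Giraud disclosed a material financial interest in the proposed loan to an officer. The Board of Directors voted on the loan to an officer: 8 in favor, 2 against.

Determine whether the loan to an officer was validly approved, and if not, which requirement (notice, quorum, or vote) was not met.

Invalid — notice requirement not satisfied.

Notice: 95 hours given; 96 required (95 < 96). Not satisfied.
Quorum: 11 present (interested directors count toward quorum); quorum is 8. Satisfied.
Vote: the loan to an officer requires four-fifths of the disinterested directors present (11 − 1 = 10). 4/5 of 10 = 8, so 8 affirmative votes are needed; 8 voted in favor. Satisfied.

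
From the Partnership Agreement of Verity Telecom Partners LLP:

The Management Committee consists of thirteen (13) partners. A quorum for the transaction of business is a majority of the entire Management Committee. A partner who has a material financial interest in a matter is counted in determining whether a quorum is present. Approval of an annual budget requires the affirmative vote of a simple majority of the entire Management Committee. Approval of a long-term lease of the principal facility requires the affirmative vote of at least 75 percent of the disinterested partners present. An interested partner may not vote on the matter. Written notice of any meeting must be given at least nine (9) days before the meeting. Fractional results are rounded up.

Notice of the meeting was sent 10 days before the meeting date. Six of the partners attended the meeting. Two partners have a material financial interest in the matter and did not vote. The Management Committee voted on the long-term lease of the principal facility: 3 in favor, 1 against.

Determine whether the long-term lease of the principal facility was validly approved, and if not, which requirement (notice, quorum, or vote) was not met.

Invalid — quorum requirement not satisfied.

Notice: 10 days given; 9 required (10 ≥ 9). Satisfied.
Quorum: 6 present (interested partners count toward quorum); quorum is 7. Not satisfied.
Vote: the long-term lease of the principal facility requires three-fourths of the disinterested partners present (6 − 2 = 4). 3/4 of 4 = 3, so 3 affirmative votes are needed; 3 voted in favor. Satisfied. (Moot — without a quorum no business can be validly transacted.)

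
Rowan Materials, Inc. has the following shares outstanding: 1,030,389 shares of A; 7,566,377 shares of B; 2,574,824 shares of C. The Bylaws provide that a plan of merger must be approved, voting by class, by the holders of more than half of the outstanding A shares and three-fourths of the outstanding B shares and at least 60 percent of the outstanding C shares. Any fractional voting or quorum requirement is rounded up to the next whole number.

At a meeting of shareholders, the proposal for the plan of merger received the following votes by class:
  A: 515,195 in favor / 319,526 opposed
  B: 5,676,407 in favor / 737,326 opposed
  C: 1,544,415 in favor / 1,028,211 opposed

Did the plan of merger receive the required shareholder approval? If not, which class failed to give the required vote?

Not approved — the C shares did not give the required vote.

A: a majority of 1030389 is 515195; 515,195 required, 515,195 in favor — approved.
B: 3/4 of 7566377 = 5674782.75, rounded up to 5674783; 5,674,783 required, 5,676,407 in favor — approved.
C: 3/5 of 2574824 = 1544894.40, rounded up to 1544895; 1,544,895 required, 1,544,415 in favor — not approved.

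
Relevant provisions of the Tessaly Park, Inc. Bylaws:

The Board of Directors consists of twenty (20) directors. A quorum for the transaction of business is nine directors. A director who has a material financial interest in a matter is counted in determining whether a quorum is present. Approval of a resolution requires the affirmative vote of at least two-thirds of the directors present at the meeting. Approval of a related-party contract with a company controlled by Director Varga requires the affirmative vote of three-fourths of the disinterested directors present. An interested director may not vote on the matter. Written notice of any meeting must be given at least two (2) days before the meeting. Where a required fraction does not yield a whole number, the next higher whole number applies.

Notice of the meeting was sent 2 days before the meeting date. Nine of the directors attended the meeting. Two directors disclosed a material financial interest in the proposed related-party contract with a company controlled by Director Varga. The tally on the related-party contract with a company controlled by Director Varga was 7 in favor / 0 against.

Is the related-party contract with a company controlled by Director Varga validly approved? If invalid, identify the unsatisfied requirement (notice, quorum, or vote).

Valid — all requirements satisfied.

Notice: 2 days given; 2 required (2 ≥ 2). Satisfied.
Quorum: 9 present (interested directors count toward quorum); quorum is 9. Satisfied.
Vote: the related-party contract with a company controlled by Director Varga requires three-fourths of the disinterested directors present (9 − 2 = 7). 3/4 of 7 = 5.25, rounded up to 6, so 6 affirmative votes are needed; 7 voted in favor. Satisfied.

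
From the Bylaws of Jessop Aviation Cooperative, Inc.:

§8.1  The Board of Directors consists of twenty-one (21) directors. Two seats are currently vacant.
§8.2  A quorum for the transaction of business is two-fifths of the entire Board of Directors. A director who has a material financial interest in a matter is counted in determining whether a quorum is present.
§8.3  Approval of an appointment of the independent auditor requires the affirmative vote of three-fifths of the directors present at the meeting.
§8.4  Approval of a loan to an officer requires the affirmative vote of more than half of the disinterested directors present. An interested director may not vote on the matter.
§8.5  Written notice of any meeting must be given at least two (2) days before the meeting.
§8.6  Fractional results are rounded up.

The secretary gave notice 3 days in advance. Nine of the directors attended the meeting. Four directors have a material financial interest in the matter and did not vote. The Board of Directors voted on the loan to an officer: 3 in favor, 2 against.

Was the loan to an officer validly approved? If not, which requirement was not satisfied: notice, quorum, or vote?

Notice: 3 days given; 2 required (3 ≥ 2). Satisfied.
Quorum: 9 present (interested directors count toward quorum); quorum is 9. Satisfied.
Vote: the loan to an officer requires a majority of the disinterested directors present (9 − 4 = 5). A majority of 5 is 3, so 3 affirmative votes are needed; 3 voted in favor. Satisfied.

Valid — all requirements satisfied.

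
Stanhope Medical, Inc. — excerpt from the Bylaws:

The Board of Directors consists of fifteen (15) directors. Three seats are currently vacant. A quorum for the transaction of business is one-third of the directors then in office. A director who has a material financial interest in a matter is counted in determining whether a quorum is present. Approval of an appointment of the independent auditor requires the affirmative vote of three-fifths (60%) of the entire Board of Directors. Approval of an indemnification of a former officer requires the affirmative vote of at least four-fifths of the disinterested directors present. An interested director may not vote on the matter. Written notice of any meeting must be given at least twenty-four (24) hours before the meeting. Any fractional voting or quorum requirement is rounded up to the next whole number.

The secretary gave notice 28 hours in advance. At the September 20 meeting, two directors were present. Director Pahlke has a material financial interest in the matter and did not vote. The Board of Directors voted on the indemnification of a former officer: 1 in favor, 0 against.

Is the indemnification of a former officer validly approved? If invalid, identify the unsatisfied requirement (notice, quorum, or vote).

Notice: 28 hours given; 24 required (28 ≥ 24). Satisfied.
Quorum: 2 present (interested directors count toward quorum); quorum is 4. Not satisfied.
Vote: the indemnification of a former officer requires four-fifths of the disinterested directors present (2 − 1 = 1). 4/5 of 1 = 0.80, rounded up to 1, so 1 affirmative vote is needed; 1 voted in favor. Satisfied. (Moot — without a quorum no business can be validly transacted.)

Invalid — quorum requirement not satisfied.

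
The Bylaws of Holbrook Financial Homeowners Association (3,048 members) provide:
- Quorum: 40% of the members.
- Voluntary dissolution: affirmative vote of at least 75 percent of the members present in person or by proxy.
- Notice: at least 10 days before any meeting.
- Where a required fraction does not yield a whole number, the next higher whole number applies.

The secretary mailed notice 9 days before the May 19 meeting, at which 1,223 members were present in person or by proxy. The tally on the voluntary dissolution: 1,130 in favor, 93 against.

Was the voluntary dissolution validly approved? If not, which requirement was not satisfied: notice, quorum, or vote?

Invalid — notice requirement not satisfied.

Notice: 9 days given; 10 required. Not satisfied.
Quorum: 40% of 3,048 = 1,219.20, rounded up to 1,220; 1,223 present. Satisfied.
Vote: requires three-fourths of those present (1,223); 3/4 of 1223 = 917.25, rounded up to 918, so 918 needed; 1,130 in favor. Satisfied.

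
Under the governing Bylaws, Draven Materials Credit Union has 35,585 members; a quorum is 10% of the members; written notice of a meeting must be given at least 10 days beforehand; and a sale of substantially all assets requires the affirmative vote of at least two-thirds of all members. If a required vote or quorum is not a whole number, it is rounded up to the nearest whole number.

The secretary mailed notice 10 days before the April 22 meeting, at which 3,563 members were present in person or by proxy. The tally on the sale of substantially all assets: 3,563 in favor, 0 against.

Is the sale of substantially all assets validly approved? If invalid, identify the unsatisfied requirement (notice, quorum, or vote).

Invalid — vote requirement not satisfied.

Notice: 10 days given; 10 required. Satisfied.
Quorum: 10% of 35,585 = 3,558.50, rounded up to 3,559; 3,563 present. Satisfied.
Vote: requires two-thirds of all members (35,585); 2/3 of 35585 = 23723.33, rounded up to 23724, so 23,724 needed; 3,563 in favor. Not satisfied.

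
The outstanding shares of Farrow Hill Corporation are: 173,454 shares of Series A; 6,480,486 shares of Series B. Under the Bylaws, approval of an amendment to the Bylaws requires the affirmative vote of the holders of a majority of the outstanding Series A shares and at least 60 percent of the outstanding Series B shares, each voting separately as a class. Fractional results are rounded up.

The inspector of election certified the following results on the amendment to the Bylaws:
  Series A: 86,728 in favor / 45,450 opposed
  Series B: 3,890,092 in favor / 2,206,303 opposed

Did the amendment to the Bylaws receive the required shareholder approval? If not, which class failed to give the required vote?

Approved — every class gave the required vote.

Series A: a majority of 173454 is 86728; 86,728 required, 86,728 in favor — approved.
Series B: 3/5 of 6480486 = 3888291.60, rounded up to 3888292; 3,888,292 required, 3,890,092 in favor — approved.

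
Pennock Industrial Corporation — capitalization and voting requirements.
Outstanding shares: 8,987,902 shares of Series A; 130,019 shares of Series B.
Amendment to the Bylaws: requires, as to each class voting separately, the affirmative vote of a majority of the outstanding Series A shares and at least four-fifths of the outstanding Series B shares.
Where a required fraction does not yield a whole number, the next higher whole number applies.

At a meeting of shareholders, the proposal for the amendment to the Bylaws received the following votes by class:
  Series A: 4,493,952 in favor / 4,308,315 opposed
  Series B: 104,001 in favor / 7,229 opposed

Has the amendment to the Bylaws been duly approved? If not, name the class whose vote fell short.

Not approved — the Series B shares did not give the required vote.

Series A: a majority of 8987902 is 4493952; 4,493,952 required, 4,493,952 in favor — approved.
Series B: 4/5 of 130019 = 104015.20, rounded up to 104016; 104,016 required, 104,001 in favor — not approved.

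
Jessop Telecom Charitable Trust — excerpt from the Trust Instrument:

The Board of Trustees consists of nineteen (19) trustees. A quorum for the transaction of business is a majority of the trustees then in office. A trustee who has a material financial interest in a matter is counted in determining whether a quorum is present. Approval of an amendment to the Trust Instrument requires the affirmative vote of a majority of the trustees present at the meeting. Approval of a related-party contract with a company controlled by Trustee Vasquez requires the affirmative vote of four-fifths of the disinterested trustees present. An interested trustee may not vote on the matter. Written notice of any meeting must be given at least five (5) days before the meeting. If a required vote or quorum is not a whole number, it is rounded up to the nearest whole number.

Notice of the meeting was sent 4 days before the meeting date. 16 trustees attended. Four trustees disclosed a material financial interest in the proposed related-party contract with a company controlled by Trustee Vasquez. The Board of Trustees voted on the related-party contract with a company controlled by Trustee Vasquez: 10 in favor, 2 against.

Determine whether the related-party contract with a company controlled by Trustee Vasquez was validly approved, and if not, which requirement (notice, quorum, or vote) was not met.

Invalid — notice requirement not satisfied.

Notice: 4 days given; 5 required (4 < 5). Not satisfied.
Quorum: 16 present (interested trustees count toward quorum); quorum is 10. Satisfied.
Vote: the related-party contract with a company controlled by Trustee Vasquez requires four-fifths of the disinterested trustees present (16 − 4 = 12). 4/5 of 12 = 9.60, rounded up to 10, so 10 affirmative votes are needed; 10 voted in favor. Satisfied.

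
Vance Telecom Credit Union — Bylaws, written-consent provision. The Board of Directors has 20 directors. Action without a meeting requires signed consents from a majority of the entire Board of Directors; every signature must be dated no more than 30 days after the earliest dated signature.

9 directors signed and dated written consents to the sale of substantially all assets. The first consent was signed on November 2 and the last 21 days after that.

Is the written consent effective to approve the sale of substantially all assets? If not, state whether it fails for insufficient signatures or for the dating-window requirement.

Signatures required: a majority of 20 — a majority of 20 is 11, so 11 needed; 9 signed. Insufficient.
Dating window: the latest signature is 21 days after the earliest; the limit is 30 days. Within the window.

Not effective — insufficient signatures.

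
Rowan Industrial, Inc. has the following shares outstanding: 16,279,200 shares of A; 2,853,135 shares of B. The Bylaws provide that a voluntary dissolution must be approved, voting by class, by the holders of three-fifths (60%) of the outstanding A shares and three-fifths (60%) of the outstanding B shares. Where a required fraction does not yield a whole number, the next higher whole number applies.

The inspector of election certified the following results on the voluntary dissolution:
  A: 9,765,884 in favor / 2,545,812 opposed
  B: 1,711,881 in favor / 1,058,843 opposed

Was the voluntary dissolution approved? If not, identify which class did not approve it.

Not approved — the A shares did not give the required vote.

A: 3/5 of 16279200 = 9767520; 9,767,520 required, 9,765,884 in favor — not approved.
B: 3/5 of 2853135 = 1711881; 1,711,881 required, 1,711,881 in favor — approved.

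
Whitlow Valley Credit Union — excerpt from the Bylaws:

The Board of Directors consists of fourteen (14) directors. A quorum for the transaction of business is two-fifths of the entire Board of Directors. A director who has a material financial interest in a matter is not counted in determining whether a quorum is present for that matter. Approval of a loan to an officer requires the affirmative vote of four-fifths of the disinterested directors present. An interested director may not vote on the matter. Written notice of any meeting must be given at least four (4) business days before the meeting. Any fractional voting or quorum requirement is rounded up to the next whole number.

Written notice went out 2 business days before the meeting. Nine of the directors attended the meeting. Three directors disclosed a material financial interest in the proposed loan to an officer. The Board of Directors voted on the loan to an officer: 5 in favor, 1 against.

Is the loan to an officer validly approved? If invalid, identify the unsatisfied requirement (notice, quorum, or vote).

Notice: 2 business days given; 4 required (2 < 4). Not satisfied.
Quorum: 9 present, but the 3 interested directors do not count, leaving 6. Quorum is 6. Satisfied.
Vote: the loan to an officer requires four-fifths of the disinterested directors present (9 − 3 = 6). 4/5 of 6 = 4.80, rounded up to 5, so 5 affirmative votes are needed; 5 voted in favor. Satisfied.

Invalid — notice requirement not satisfied.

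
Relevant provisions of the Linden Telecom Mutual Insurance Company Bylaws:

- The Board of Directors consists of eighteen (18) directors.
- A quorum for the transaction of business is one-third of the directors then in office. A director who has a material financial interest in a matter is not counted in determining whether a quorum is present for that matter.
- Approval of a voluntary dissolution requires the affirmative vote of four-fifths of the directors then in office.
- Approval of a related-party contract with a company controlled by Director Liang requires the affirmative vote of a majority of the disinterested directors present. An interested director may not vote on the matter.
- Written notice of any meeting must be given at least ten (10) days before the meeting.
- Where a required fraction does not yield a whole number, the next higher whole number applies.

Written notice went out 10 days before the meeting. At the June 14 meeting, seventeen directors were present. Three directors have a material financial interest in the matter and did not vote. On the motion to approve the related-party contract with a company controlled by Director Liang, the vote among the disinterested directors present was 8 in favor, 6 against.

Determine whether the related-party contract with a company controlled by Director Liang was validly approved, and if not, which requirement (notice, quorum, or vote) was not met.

Valid — all requirements satisfied.

Notice: 10 days given; 10 required (10 ≥ 10). Satisfied.
Quorum: 17 present, but the 3 interested directors do not count, leaving 14. Quorum is 6. Satisfied.
Vote: the related-party contract with a company controlled by Director Liang requires a majority of the disinterested directors present (17 − 3 = 14). A majority of 14 is 8, so 8 affirmative votes are needed; 8 voted in favor. Satisfied.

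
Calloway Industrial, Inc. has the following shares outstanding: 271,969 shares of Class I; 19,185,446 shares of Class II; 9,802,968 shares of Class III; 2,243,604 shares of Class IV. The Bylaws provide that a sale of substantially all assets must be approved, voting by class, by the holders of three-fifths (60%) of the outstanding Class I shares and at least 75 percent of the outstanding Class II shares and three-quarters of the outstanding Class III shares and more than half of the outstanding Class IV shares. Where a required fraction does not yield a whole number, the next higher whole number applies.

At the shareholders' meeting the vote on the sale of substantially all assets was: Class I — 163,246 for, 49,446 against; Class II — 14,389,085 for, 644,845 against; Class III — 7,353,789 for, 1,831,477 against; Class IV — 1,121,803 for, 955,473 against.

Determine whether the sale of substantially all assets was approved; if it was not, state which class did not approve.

Class I: 3/5 of 271969 = 163181.40, rounded up to 163182; 163,182 required, 163,246 in favor — approved.
Class II: 3/4 of 19185446 = 14389084.50, rounded up to 14389085; 14,389,085 required, 14,389,085 in favor — approved.
Class III: 3/4 of 9802968 = 7352226; 7,352,226 required, 7,353,789 in favor — approved.
Class IV: a majority of 2243604 is 1121803; 1,121,803 required, 1,121,803 in favor — approved.

Approved — every class gave the required vote.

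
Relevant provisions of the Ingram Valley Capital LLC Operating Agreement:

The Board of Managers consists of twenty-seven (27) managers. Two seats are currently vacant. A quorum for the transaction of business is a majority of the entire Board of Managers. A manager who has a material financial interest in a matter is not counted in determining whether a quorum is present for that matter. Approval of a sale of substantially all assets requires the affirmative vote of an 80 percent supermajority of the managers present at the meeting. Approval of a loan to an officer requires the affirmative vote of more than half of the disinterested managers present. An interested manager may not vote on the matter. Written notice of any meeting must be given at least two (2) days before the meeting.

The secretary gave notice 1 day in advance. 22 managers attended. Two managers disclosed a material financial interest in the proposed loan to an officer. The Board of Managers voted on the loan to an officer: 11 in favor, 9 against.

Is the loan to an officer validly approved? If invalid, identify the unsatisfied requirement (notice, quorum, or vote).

Invalid — notice requirement not satisfied.

Notice: 1 day given; 2 required (1 < 2). Not satisfied.
Quorum: 22 present, but the 2 interested managers do not count, leaving 20. Quorum is 14. Satisfied.
Vote: the loan to an officer requires a majority of the disinterested managers present (22 − 2 = 20). A majority of 20 is 11, so 11 affirmative votes are needed; 11 voted in favor. Satisfied.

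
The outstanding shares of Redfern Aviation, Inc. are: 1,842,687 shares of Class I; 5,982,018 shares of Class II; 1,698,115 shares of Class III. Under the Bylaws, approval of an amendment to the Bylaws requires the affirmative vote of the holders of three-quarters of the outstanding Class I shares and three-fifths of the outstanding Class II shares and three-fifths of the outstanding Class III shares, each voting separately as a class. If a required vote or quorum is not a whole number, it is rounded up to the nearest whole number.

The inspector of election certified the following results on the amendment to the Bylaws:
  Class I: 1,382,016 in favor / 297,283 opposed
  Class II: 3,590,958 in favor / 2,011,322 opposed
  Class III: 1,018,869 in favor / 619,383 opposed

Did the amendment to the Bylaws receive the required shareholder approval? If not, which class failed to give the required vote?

Approved — every class gave the required vote.

Class I: 3/4 of 1842687 = 1382015.25, rounded up to 1382016; 1,382,016 required, 1,382,016 in favor — approved.
Class II: 3/5 of 5982018 = 3589210.80, rounded up to 3589211; 3,589,211 required, 3,590,958 in favor — approved.
Class III: 3/5 of 1698115 = 1018869; 1,018,869 required, 1,018,869 in favor — approved.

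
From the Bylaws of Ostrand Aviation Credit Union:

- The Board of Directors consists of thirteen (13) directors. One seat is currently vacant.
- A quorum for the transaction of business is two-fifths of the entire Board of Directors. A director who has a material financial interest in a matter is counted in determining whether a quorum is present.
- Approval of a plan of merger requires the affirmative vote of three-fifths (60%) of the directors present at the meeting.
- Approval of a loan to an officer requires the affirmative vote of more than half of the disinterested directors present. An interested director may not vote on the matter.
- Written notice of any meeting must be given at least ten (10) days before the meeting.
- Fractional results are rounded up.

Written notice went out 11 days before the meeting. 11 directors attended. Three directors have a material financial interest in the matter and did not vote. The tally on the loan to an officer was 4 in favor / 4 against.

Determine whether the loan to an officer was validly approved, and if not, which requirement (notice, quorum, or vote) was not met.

Invalid — vote requirement not satisfied.

Notice: 11 days given; 10 required (11 ≥ 10). Satisfied.
Quorum: 11 present (interested directors count toward quorum); quorum is 6. Satisfied.
Vote: the loan to an officer requires a majority of the disinterested directors present (11 − 3 = 8). A majority of 8 is 5, so 5 affirmative votes are needed; 4 voted in favor. Not satisfied.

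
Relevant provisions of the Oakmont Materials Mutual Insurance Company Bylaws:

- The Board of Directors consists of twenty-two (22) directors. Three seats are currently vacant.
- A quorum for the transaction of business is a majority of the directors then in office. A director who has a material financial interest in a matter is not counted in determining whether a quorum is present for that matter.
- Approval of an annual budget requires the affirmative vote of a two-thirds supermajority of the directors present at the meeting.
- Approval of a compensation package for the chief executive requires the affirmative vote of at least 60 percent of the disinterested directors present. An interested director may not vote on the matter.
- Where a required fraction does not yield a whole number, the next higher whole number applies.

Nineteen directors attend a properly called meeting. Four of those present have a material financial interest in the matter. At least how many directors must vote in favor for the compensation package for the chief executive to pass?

9

The compensation package for the chief executive requires three-fifths of the disinterested directors present (19 − 4 = 15).
3/5 of 15 = 9.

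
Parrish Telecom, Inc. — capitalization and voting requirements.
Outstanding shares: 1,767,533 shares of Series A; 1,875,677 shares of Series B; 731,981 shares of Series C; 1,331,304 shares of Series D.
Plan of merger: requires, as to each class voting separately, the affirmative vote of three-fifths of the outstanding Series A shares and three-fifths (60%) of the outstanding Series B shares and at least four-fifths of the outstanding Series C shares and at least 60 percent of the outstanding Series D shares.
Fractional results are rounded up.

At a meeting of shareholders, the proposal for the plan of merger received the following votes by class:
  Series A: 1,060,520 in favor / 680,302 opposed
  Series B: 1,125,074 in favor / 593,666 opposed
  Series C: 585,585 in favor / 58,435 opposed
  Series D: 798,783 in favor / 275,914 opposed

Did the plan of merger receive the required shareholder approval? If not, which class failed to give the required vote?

Series A: 3/5 of 1767533 = 1060519.80, rounded up to 1060520; 1,060,520 required, 1,060,520 in favor — approved.
Series B: 3/5 of 1875677 = 1125406.20, rounded up to 1125407; 1,125,407 required, 1,125,074 in favor — not approved.
Series C: 4/5 of 731981 = 585584.80, rounded up to 585585; 585,585 required, 585,585 in favor — approved.
Series D: 3/5 of 1331304 = 798782.40, rounded up to 798783; 798,783 required, 798,783 in favor — approved.

Not approved — the Series B shares did not give the required vote.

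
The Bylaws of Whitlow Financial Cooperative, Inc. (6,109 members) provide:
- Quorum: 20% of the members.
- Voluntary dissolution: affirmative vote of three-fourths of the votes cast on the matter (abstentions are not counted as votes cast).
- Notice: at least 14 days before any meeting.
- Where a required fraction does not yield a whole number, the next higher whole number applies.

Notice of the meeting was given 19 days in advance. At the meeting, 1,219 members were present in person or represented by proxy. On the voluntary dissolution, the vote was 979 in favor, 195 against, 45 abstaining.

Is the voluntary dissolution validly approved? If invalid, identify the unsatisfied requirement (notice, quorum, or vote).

Notice: 19 days given; 14 required. Satisfied.
Quorum: 20% of 6,109 = 1,221.80, rounded up to 1,222; 1,219 present. Not satisfied.
Vote: requires three-fourths of the votes cast (1,219 − 45 abstaining = 1,174); 3/4 of 1174 = 880.50, rounded up to 881, so 881 needed; 979 in favor. Satisfied.

Invalid — quorum requirement not satisfied.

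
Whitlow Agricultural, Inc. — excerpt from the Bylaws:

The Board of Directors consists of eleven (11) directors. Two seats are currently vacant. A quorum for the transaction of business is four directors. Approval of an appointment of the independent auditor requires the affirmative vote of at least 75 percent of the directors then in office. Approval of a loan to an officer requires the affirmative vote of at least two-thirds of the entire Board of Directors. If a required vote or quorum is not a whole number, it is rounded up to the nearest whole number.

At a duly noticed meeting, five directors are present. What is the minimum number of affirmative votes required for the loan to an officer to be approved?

The loan to an officer requires two-thirds of the entire Board of Directors (11).
2/3 of 11 = 7.33, rounded up to 8.
(Only 5 can vote, so the loan to an officer cannot pass at this meeting, but the required vote is still 8.)

8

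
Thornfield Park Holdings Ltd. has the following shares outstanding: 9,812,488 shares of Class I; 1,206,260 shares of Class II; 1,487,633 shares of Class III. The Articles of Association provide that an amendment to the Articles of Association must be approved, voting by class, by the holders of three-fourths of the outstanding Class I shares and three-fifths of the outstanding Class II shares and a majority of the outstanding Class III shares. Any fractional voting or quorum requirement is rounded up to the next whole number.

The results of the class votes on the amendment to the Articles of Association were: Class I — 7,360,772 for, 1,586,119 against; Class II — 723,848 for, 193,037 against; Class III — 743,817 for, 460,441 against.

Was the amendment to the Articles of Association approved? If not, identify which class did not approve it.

Class I: 3/4 of 9812488 = 7359366; 7,359,366 required, 7,360,772 in favor — approved.
Class II: 3/5 of 1206260 = 723756; 723,756 required, 723,848 in favor — approved.
Class III: a majority of 1487633 is 743817; 743,817 required, 743,817 in favor — approved.

Approved — every class gave the required vote.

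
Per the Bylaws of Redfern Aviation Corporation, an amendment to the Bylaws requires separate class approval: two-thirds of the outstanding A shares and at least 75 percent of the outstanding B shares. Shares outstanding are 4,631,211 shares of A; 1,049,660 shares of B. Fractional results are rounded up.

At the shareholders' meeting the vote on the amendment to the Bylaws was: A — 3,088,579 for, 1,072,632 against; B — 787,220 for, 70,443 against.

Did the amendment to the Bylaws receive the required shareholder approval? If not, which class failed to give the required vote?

Not approved — the B shares did not give the required vote.

A: 2/3 of 4631211 = 3087474; 3,087,474 required, 3,088,579 in favor — approved.
B: 3/4 of 1049660 = 787245; 787,245 required, 787,220 in favor — not approved.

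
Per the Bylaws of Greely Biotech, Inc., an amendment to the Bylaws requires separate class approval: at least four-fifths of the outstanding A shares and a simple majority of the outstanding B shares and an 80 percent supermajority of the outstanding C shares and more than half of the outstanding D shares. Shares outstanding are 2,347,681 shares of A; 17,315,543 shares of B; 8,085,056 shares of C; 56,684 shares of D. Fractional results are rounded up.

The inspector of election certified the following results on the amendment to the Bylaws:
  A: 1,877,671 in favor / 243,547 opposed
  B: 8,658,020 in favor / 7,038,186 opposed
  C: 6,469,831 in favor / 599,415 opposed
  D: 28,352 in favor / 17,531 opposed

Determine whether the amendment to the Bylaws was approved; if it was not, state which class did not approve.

A: 4/5 of 2347681 = 1878144.80, rounded up to 1878145; 1,878,145 required, 1,877,671 in favor — not approved.
B: a majority of 17315543 is 8657772; 8,657,772 required, 8,658,020 in favor — approved.
C: 4/5 of 8085056 = 6468044.80, rounded up to 6468045; 6,468,045 required, 6,469,831 in favor — approved.
D: a majority of 56684 is 28343; 28,343 required, 28,352 in favor — approved.

Not approved — the A shares did not give the required vote.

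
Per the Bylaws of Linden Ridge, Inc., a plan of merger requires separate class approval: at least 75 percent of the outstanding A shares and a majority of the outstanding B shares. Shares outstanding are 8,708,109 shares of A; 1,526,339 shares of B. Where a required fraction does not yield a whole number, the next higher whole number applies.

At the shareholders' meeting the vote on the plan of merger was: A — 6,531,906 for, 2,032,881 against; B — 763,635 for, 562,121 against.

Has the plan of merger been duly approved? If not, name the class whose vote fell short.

A: 3/4 of 8708109 = 6531081.75, rounded up to 6531082; 6,531,082 required, 6,531,906 in favor — approved.
B: a majority of 1526339 is 763170; 763,170 required, 763,635 in favor — approved.

Approved — every class gave the required vote.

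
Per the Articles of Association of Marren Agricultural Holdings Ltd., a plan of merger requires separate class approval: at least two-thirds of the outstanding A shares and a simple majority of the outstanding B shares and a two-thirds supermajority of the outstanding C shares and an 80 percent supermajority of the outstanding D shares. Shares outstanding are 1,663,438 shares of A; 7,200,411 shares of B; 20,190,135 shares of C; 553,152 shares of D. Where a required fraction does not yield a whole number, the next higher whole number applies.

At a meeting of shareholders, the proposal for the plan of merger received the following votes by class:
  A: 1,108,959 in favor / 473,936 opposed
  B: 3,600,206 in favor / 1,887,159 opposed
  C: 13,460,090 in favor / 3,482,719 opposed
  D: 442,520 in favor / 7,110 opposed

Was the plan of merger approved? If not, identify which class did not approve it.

A: 2/3 of 1663438 = 1108958.67, rounded up to 1108959; 1,108,959 required, 1,108,959 in favor — approved.
B: a majority of 7200411 is 3600206; 3,600,206 required, 3,600,206 in favor — approved.
C: 2/3 of 20190135 = 13460090; 13,460,090 required, 13,460,090 in favor — approved.
D: 4/5 of 553152 = 442521.60, rounded up to 442522; 442,522 required, 442,520 in favor — not approved.

Not approved — the D shares did not give the required vote.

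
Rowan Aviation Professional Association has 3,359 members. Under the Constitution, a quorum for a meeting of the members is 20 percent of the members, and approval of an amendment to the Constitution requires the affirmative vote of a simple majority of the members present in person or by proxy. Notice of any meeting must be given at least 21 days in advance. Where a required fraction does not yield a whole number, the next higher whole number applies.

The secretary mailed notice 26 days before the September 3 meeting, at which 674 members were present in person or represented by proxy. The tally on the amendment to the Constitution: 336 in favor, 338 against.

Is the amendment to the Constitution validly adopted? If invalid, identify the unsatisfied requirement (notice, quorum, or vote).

Notice: 26 days given; 21 required. Satisfied.
Quorum: 20% of 3,359 = 671.80, rounded up to 672; 674 present. Satisfied.
Vote: requires a majority of those present (674); a majority of 674 is 338, so 338 needed; 336 in favor. Not satisfied.

Invalid — vote requirement not satisfied.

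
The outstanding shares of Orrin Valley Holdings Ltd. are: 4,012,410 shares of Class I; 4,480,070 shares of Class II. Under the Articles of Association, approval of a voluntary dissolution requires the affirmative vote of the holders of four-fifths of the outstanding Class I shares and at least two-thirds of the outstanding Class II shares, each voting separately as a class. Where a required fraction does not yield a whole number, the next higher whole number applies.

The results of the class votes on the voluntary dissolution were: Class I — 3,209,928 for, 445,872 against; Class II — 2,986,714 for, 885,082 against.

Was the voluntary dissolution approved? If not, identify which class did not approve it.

Approved — every class gave the required vote.

Class I: 4/5 of 4012410 = 3209928; 3,209,928 required, 3,209,928 in favor — approved.
Class II: 2/3 of 4480070 = 2986713.33, rounded up to 2986714; 2,986,714 required, 2,986,714 in favor — approved.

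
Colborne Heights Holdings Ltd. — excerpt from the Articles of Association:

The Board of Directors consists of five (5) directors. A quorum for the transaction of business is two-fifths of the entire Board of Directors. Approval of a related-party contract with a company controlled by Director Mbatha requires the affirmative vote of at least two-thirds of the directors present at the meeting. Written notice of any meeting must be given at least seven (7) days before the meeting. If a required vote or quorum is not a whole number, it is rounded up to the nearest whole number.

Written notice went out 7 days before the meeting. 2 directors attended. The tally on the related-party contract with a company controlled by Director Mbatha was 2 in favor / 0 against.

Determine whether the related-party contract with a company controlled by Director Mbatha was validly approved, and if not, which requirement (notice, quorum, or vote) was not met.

Notice: 7 days given; 7 required (7 ≥ 7). Satisfied.
Quorum: 2 present; quorum is 2. Satisfied.
Vote: the related-party contract with a company controlled by Director Mbatha requires two-thirds of the directors present (2). 2/3 of 2 = 1.33, rounded up to 2, so 2 affirmative votes are needed; 2 voted in favor. Satisfied.

Valid — all requirements satisfied.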